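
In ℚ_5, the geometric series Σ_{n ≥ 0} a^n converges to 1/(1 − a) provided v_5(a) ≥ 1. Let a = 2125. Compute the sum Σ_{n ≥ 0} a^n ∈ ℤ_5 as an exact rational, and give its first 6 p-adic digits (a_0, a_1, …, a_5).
Σ a^n = 1/(1 − a) = -1/2124;  first 6 digits = (1, 0, 0, 2, 3, 0)

v_5(a) = 3 ≥ 1, so the series converges in ℤ_5 to 1/(1 − a) = 1/(1 − 2125) = -1/2124. Expand this rational in ℤ_5: compute digits iteratively via d_i = x_i mod 5, x_{i+1} = (x_i − d_i)/5. The first 6 digits are (1, 0, 0, 2, 3, 0).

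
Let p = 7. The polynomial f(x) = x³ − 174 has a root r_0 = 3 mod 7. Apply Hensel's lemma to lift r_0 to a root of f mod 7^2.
r_1 = 3 (mod 49)

Hensel: r_{i+1} = r_i − f(r_i)/f′(r_i) mod 7^{i+2}, where f′(x) = 3x². Iterate:
  r_0 = 3 (mod 7)
  r_1 = 3 (mod 49)
Final: r = 3 with f(r) ≡ 0 mod 7^2.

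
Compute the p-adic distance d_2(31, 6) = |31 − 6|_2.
d_2(31, 6) = 1

Step 1 — x − y = 31 − 6 = 25. Step 2 — v_2(25) = 0 (factor: 25 = (2^0 · 25); the sign does not affect v_p). Step 3 — |x − y|_2 = 2^{0} = 1.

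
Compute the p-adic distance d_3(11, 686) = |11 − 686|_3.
d_3(11, 686) = 1/27

Step 1 — x − y = 11 − 686 = -675. Step 2 — v_3(-675) = 3 (factor: -675 = −(3^3 · 25); the sign does not affect v_p). Step 3 — |x − y|_3 = 3^{-3} = 1/27.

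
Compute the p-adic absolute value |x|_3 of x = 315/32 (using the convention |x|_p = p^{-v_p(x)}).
|315/32|_3 = 1/9

Step 1 — compute v_3(x) by factoring powers of 3 out of the numerator and denominator: v_3(315/32) = 2. Step 2 — apply |x|_p = p^{-v_p(x)} = 3^{-2} = 1/9.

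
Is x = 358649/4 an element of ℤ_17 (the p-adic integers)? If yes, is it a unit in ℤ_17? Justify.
x ∈ ℤ_17 but not a unit; v_17(x) = 3 > 0

ℤ_17 = {x ∈ ℚ_17 : v_17(x) ≥ 0} and ℤ_17^× = {x ∈ ℤ_17 : v_17(x) = 0}. Here v_17(358649/4) = v_17(num) − v_17(den) = 3; compare against these criteria.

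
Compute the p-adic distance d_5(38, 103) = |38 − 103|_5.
d_5(38, 103) = 1/5

Step 1 — x − y = 38 − 103 = -65. Step 2 — v_5(-65) = 1 (factor: -65 = −(5^1 · 13); the sign does not affect v_p). Step 3 — |x − y|_5 = 5^{-1} = 1/5.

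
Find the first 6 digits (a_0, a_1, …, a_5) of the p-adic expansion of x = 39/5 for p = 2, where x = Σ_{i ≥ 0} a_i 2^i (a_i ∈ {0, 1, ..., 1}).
(a_0, …, a_5) = (1, 1, 0, 1, 1, 1)

v_2(39/5) = 0 (numerator and denominator both coprime to 2), so x ∈ ℤ_2^×. Compute digits iteratively via a_i = x_i mod 2, x_{i+1} = (x_i − a_i)/2, with x_0 = x:
  x_0 = 39/5;  a_0 = 1;  x_1 = (x_0 − 1)/2 = 17/5
  x_1 = 17/5;  a_1 = 1;  x_2 = (x_1 − 1)/2 = 6/5
  x_2 = 6/5;  a_2 = 0;  x_3 = (x_2 − 0)/2 = 3/5
  x_3 = 3/5;  a_3 = 1;  x_4 = (x_3 − 1)/2 = -1/5
  x_4 = -1/5;  a_4 = 1;  x_5 = (x_4 − 1)/2 = -3/5
  x_5 = -3/5;  a_5 = 1;  x_6 = (x_5 − 1)/2 = -4/5
Digits: (1, 1, 0, 1, 1, 1).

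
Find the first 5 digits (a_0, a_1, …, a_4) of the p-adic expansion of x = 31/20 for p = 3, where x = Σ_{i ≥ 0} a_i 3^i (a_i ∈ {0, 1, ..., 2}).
(a_0, …, a_4) = (2, 0, 1, 1, 0)

v_3(31/20) = 0 (numerator and denominator both coprime to 3), so x ∈ ℤ_3^×. Compute digits iteratively via a_i = x_i mod 3, x_{i+1} = (x_i − a_i)/3, with x_0 = x:
  x_0 = 31/20;  a_0 = 2;  x_1 = (x_0 − 2)/3 = -3/20
  x_1 = -3/20;  a_1 = 0;  x_2 = (x_1 − 0)/3 = -1/20
  x_2 = -1/20;  a_2 = 1;  x_3 = (x_2 − 1)/3 = -7/20
  x_3 = -7/20;  a_3 = 1;  x_4 = (x_3 − 1)/3 = -9/20
  x_4 = -9/20;  a_4 = 0;  x_5 = (x_4 − 0)/3 = -3/20
Digits: (2, 0, 1, 1, 0).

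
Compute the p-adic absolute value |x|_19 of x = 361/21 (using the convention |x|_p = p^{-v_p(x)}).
|361/21|_19 = 1/361

Step 1 — compute v_19(x) by factoring powers of 19 out of the numerator and denominator: v_19(361/21) = 2. Step 2 — apply |x|_p = p^{-v_p(x)} = 19^{-2} = 1/361.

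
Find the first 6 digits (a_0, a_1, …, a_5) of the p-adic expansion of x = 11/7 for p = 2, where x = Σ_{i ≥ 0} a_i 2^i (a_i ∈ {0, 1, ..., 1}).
(a_0, …, a_5) = (1, 0, 1, 1, 1, 0)

v_2(11/7) = 0 (numerator and denominator both coprime to 2), so x ∈ ℤ_2^×. Compute digits iteratively via a_i = x_i mod 2, x_{i+1} = (x_i − a_i)/2, with x_0 = x:
  x_0 = 11/7;  a_0 = 1;  x_1 = (x_0 − 1)/2 = 2/7
  x_1 = 2/7;  a_1 = 0;  x_2 = (x_1 − 0)/2 = 1/7
  x_2 = 1/7;  a_2 = 1;  x_3 = (x_2 − 1)/2 = -3/7
  x_3 = -3/7;  a_3 = 1;  x_4 = (x_3 − 1)/2 = -5/7
  x_4 = -5/7;  a_4 = 1;  x_5 = (x_4 − 1)/2 = -6/7
  x_5 = -6/7;  a_5 = 0;  x_6 = (x_5 − 0)/2 = -3/7
Digits: (1, 0, 1, 1, 1, 0).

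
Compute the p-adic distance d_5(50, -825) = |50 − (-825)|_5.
d_5(50, -825) = 1/125

Step 1 — x − y = 50 − (-825) = 875. Step 2 — v_5(875) = 3 (factor: 875 = (5^3 · 7); the sign does not affect v_p). Step 3 — |x − y|_5 = 5^{-3} = 1/125.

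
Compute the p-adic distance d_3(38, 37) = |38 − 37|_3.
d_3(38, 37) = 1

Step 1 — x − y = 38 − 37 = 1. Step 2 — v_3(1) = 0 (factor: 1 = (3^0 · 1); the sign does not affect v_p). Step 3 — |x − y|_3 = 3^{0} = 1.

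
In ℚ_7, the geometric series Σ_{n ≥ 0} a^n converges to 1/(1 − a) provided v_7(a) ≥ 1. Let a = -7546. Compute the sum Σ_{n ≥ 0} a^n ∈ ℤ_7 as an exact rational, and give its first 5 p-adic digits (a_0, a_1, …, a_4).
Σ a^n = 1/(1 − a) = 1/7547;  first 5 digits = (1, 0, 0, 6, 3)

v_7(a) = 3 ≥ 1, so the series converges in ℤ_7 to 1/(1 − a) = 1/(1 − (-7546)) = 1/7547. Expand this rational in ℤ_7: compute digits iteratively via d_i = x_i mod 7, x_{i+1} = (x_i − d_i)/7. The first 5 digits are (1, 0, 0, 6, 3).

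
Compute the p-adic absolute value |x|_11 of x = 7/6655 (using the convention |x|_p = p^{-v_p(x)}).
|7/6655|_11 = 1331

Step 1 — compute v_11(x) by factoring powers of 11 out of the numerator and denominator: v_11(7/6655) = -3. Step 2 — apply |x|_p = p^{-v_p(x)} = 11^{3} = 1331.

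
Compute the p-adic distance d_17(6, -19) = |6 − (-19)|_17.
d_17(6, -19) = 1

Step 1 — x − y = 6 − (-19) = 25. Step 2 — v_17(25) = 0 (factor: 25 = (17^0 · 25); the sign does not affect v_p). Step 3 — |x − y|_17 = 17^{0} = 1.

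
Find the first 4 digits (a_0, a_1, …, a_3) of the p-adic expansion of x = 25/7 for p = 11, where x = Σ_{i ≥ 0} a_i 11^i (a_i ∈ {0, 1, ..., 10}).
(a_0, …, a_3) = (2, 8, 4, 9)

v_11(25/7) = 0 (numerator and denominator both coprime to 11), so x ∈ ℤ_11^×. Compute digits iteratively via a_i = x_i mod 11, x_{i+1} = (x_i − a_i)/11, with x_0 = x:
  x_0 = 25/7;  a_0 = 2;  x_1 = (x_0 − 2)/11 = 1/7
  x_1 = 1/7;  a_1 = 8;  x_2 = (x_1 − 8)/11 = -5/7
  x_2 = -5/7;  a_2 = 4;  x_3 = (x_2 − 4)/11 = -3/7
  x_3 = -3/7;  a_3 = 9;  x_4 = (x_3 − 9)/11 = -6/7
Digits: (2, 8, 4, 9).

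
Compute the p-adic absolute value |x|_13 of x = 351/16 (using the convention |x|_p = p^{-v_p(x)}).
|351/16|_13 = 1/13

Step 1 — compute v_13(x) by factoring powers of 13 out of the numerator and denominator: v_13(351/16) = 1. Step 2 — apply |x|_p = p^{-v_p(x)} = 13^{-1} = 1/13.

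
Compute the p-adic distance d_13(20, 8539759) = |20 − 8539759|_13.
d_13(20, 8539759) = 1/371293

Step 1 — x − y = 20 − 8539759 = -8539739. Step 2 — v_13(-8539739) = 5 (factor: -8539739 = −(13^5 · 23); the sign does not affect v_p). Step 3 — |x − y|_13 = 13^{-5} = 1/371293.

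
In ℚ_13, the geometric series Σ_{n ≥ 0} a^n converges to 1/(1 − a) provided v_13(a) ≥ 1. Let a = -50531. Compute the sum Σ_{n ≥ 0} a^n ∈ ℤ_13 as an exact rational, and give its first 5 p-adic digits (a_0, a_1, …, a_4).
Σ a^n = 1/(1 − a) = 1/50532;  first 5 digits = (1, 0, 0, 3, 11)

v_13(a) = 3 ≥ 1, so the series converges in ℤ_13 to 1/(1 − a) = 1/(1 − (-50531)) = 1/50532. Expand this rational in ℤ_13: compute digits iteratively via d_i = x_i mod 13, x_{i+1} = (x_i − d_i)/13. The first 5 digits are (1, 0, 0, 3, 11).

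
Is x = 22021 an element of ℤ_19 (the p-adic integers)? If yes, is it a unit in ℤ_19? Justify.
x ∈ ℤ_19 but not a unit; v_19(x) = 2 > 0

ℤ_19 = {x ∈ ℚ_19 : v_19(x) ≥ 0} and ℤ_19^× = {x ∈ ℤ_19 : v_19(x) = 0}. Here v_19(22021) = v_19(num) − v_19(den) = 2; compare against these criteria.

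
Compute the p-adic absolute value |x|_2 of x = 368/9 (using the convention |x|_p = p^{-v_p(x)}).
|368/9|_2 = 1/16

Step 1 — compute v_2(x) by factoring powers of 2 out of the numerator and denominator: v_2(368/9) = 4. Step 2 — apply |x|_p = p^{-v_p(x)} = 2^{-4} = 1/16.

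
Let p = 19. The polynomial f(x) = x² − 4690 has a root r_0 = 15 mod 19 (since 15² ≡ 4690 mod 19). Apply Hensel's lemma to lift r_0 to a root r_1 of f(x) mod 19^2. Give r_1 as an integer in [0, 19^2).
r_1 = 224 (mod 361)

Hensel's recurrence: r_{i+1} = r_i − f(r_i)·(f′(r_i))^{-1} mod 19^{i+2}, with f′(x) = 2x. Iterate:
  r_0 = 15 (mod 19)
  r_1 = 224 (mod 361)
Final: r_1 = 224, and one checks f(r_1) ≡ 0 mod 19^2.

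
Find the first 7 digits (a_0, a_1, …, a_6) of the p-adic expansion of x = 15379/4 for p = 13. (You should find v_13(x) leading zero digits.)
(a_0, …, a_6) = (0, 0, 0, 5, 3, 3, 3)

v_13(15379/4) = 3, so a_0 = ... = a_2 = 0. Factor out: x = 13^3 · u with u = 7/4 a unit in ℤ_13. Expand u iteratively via a_{v+i} = u_i mod 13, u_{i+1} = (u_i − a_{v+i})/13:
  u_0 = 7/4;  a_3 = 5;  u_1 = (u_0 − 5)/13 = -1/4
  u_1 = -1/4;  a_4 = 3;  u_2 = (u_1 − 3)/13 = -1/4
  u_2 = -1/4;  a_5 = 3;  u_3 = (u_2 − 3)/13 = -1/4
  u_3 = -1/4;  a_6 = 3;  u_4 = (u_3 − 3)/13 = -1/4
Digits: (0, 0, 0, 5, 3, 3, 3).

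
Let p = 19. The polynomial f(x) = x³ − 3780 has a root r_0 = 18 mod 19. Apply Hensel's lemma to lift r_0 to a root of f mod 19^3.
r_2 = 2222 (mod 6859)

Hensel: r_{i+1} = r_i − f(r_i)/f′(r_i) mod 19^{i+2}, where f′(x) = 3x². Iterate:
  r_0 = 18 (mod 19)
  r_1 = 56 (mod 361)
  r_2 = 2222 (mod 6859)
Final: r = 2222 with f(r) ≡ 0 mod 19^3.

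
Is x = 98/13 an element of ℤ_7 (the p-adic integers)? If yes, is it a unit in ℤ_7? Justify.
x ∈ ℤ_7 but not a unit; v_7(x) = 2 > 0

ℤ_7 = {x ∈ ℚ_7 : v_7(x) ≥ 0} and ℤ_7^× = {x ∈ ℤ_7 : v_7(x) = 0}. Here v_7(98/13) = v_7(num) − v_7(den) = 2; compare against these criteria.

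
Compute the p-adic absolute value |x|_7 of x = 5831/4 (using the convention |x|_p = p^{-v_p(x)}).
|5831/4|_7 = 1/343

Step 1 — compute v_7(x) by factoring powers of 7 out of the numerator and denominator: v_7(5831/4) = 3. Step 2 — apply |x|_p = p^{-v_p(x)} = 7^{-3} = 1/343.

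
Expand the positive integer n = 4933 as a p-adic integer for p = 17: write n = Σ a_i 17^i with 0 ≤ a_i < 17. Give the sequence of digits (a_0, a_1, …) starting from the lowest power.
(a_0, a_1, …) = (3, 1, 0, 1)

Repeated division by 17 gives the digits low-to-high: 4933 = 3 + 1·17^1 + 1·17^3. Digit sequence: (3, 1, 0, 1).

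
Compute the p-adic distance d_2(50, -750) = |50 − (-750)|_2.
d_2(50, -750) = 1/32

Step 1 — x − y = 50 − (-750) = 800. Step 2 — v_2(800) = 5 (factor: 800 = (2^5 · 25); the sign does not affect v_p). Step 3 — |x − y|_2 = 2^{-5} = 1/32.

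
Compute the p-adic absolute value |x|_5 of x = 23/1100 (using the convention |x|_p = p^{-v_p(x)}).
|23/1100|_5 = 25

Step 1 — compute v_5(x) by factoring powers of 5 out of the numerator and denominator: v_5(23/1100) = -2. Step 2 — apply |x|_p = p^{-v_p(x)} = 5^{2} = 25.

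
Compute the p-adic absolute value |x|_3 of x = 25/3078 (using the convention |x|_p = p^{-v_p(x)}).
|25/3078|_3 = 81

Step 1 — compute v_3(x) by factoring powers of 3 out of the numerator and denominator: v_3(25/3078) = -4. Step 2 — apply |x|_p = p^{-v_p(x)} = 3^{4} = 81.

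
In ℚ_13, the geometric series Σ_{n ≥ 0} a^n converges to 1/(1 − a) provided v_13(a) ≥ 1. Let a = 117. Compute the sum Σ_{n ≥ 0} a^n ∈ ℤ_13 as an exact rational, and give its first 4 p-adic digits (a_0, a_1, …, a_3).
Σ a^n = 1/(1 − a) = -1/116;  first 4 digits = (1, 9, 3, 7)

v_13(a) = 1 ≥ 1, so the series converges in ℤ_13 to 1/(1 − a) = 1/(1 − 117) = -1/116. Expand this rational in ℤ_13: compute digits iteratively via d_i = x_i mod 13, x_{i+1} = (x_i − d_i)/13. The first 4 digits are (1, 9, 3, 7).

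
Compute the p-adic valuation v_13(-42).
v_13(-42) = 0

v_13(n) is the largest exponent k such that 13^k divides n. Factor out: -42 = -13^0 · 42. (Sign doesn't affect v_p.) So v_13(-42) = 0.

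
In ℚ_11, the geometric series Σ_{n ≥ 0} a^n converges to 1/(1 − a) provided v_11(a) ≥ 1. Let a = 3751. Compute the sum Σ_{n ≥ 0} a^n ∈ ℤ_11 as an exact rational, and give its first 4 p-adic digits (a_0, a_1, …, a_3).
Σ a^n = 1/(1 − a) = -1/3750;  first 4 digits = (1, 0, 9, 2)

v_11(a) = 2 ≥ 1, so the series converges in ℤ_11 to 1/(1 − a) = 1/(1 − 3751) = -1/3750. Expand this rational in ℤ_11: compute digits iteratively via d_i = x_i mod 11, x_{i+1} = (x_i − d_i)/11. The first 4 digits are (1, 0, 9, 2).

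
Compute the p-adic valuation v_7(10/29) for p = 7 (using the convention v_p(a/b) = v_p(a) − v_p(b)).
v_7(10/29) = 0

Factor powers of 7 from the numerator and denominator of the reduced fraction: 10 = 7^0 · 10 and 29 = 7^0 · 29. Apply v_p(a/b) = v_p(a) − v_p(b): v_7(10/29) = 0 − 0 = 0.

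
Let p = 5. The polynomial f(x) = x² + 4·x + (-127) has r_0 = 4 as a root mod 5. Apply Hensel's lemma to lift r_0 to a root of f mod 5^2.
r_1 = 14 (mod 25)

Hensel: r_{i+1} = r_i − f(r_i)·(f′(r_i))^{-1} mod 5^{i+2}, f′(x) = 2x + 4. Iterate:
  r_0 = 4 (mod 5)
  r_1 = 14 (mod 25)
Final: r = 14 satisfies f(r) ≡ 0 mod 5^2.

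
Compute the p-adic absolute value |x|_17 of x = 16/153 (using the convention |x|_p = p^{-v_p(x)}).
|16/153|_17 = 17

Step 1 — compute v_17(x) by factoring powers of 17 out of the numerator and denominator: v_17(16/153) = -1. Step 2 — apply |x|_p = p^{-v_p(x)} = 17^{1} = 17.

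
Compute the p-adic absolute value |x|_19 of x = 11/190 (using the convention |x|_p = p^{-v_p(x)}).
|11/190|_19 = 19

Step 1 — compute v_19(x) by factoring powers of 19 out of the numerator and denominator: v_19(11/190) = -1. Step 2 — apply |x|_p = p^{-v_p(x)} = 19^{1} = 19.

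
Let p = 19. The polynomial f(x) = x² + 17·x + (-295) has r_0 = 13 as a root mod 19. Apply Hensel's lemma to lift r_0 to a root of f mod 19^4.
r_3 = 104323 (mod 130321)

Hensel: r_{i+1} = r_i − f(r_i)·(f′(r_i))^{-1} mod 19^{i+2}, f′(x) = 2x + 17. Iterate:
  r_0 = 13 (mod 19)
  r_1 = 355 (mod 361)
  r_2 = 1438 (mod 6859)
  r_3 = 104323 (mod 130321)
Final: r = 104323 satisfies f(r) ≡ 0 mod 19^4.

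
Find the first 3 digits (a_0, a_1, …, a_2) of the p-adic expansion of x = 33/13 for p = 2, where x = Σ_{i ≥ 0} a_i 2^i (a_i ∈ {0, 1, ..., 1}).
(a_0, …, a_2) = (1, 0, 1)

v_2(33/13) = 0 (numerator and denominator both coprime to 2), so x ∈ ℤ_2^×. Compute digits iteratively via a_i = x_i mod 2, x_{i+1} = (x_i − a_i)/2, with x_0 = x:
  x_0 = 33/13;  a_0 = 1;  x_1 = (x_0 − 1)/2 = 10/13
  x_1 = 10/13;  a_1 = 0;  x_2 = (x_1 − 0)/2 = 5/13
  x_2 = 5/13;  a_2 = 1;  x_3 = (x_2 − 1)/2 = -4/13
Digits: (1, 0, 1).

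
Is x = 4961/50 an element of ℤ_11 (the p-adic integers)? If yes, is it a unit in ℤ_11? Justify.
x ∈ ℤ_11 but not a unit; v_11(x) = 2 > 0

ℤ_11 = {x ∈ ℚ_11 : v_11(x) ≥ 0} and ℤ_11^× = {x ∈ ℤ_11 : v_11(x) = 0}. Here v_11(4961/50) = v_11(num) − v_11(den) = 2; compare against these criteria.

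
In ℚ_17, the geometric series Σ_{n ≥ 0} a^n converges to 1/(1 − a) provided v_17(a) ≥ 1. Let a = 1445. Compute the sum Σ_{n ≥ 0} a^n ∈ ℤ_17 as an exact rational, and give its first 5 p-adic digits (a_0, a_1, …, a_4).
Σ a^n = 1/(1 − a) = -1/1444;  first 5 digits = (1, 0, 5, 0, 8)

v_17(a) = 2 ≥ 1, so the series converges in ℤ_17 to 1/(1 − a) = 1/(1 − 1445) = -1/1444. Expand this rational in ℤ_17: compute digits iteratively via d_i = x_i mod 17, x_{i+1} = (x_i − d_i)/17. The first 5 digits are (1, 0, 5, 0, 8).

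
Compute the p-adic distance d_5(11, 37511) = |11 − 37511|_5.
d_5(11, 37511) = 1/3125

Step 1 — x − y = 11 − 37511 = -37500. Step 2 — v_5(-37500) = 5 (factor: -37500 = −(5^5 · 12); the sign does not affect v_p). Step 3 — |x − y|_5 = 5^{-5} = 1/3125.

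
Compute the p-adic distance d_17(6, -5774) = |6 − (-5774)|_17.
d_17(6, -5774) = 1/289

Step 1 — x − y = 6 − (-5774) = 5780. Step 2 — v_17(5780) = 2 (factor: 5780 = (17^2 · 20); the sign does not affect v_p). Step 3 — |x − y|_17 = 17^{-2} = 1/289.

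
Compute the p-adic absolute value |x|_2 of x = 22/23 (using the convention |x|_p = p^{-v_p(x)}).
|22/23|_2 = 1/2

Step 1 — compute v_2(x) by factoring powers of 2 out of the numerator and denominator: v_2(22/23) = 1. Step 2 — apply |x|_p = p^{-v_p(x)} = 2^{-1} = 1/2.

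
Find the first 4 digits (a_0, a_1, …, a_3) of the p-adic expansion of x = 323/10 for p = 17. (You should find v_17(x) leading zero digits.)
(a_0, …, a_3) = (0, 7, 15, 11)

v_17(323/10) = 1, so a_0 = ... = a_0 = 0. Factor out: x = 17^1 · u with u = 19/10 a unit in ℤ_17. Expand u iteratively via a_{v+i} = u_i mod 17, u_{i+1} = (u_i − a_{v+i})/17:
  u_0 = 19/10;  a_1 = 7;  u_1 = (u_0 − 7)/17 = -3/10
  u_1 = -3/10;  a_2 = 15;  u_2 = (u_1 − 15)/17 = -9/10
  u_2 = -9/10;  a_3 = 11;  u_3 = (u_2 − 11)/17 = -7/10
Digits: (0, 7, 15, 11).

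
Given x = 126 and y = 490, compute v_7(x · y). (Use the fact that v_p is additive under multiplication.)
v_7(61740) = 3

v_p(x) = 1 (factor: 126 = 7^1 · 18); v_p(y) = 2 (factor: 490 = 7^2 · 10). Additivity: v_p(xy) = v_p(x) + v_p(y) = 1 + 2 = 3. (Direct check: xy = 61740 = 7^3 · (180).)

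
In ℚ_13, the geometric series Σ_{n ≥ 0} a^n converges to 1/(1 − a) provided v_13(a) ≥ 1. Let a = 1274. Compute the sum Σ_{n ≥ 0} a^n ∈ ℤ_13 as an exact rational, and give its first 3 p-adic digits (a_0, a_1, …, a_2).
Σ a^n = 1/(1 − a) = -1/1273;  first 3 digits = (1, 7, 4)

v_13(a) = 1 ≥ 1, so the series converges in ℤ_13 to 1/(1 − a) = 1/(1 − 1274) = -1/1273. Expand this rational in ℤ_13: compute digits iteratively via d_i = x_i mod 13, x_{i+1} = (x_i − d_i)/13. The first 3 digits are (1, 7, 4).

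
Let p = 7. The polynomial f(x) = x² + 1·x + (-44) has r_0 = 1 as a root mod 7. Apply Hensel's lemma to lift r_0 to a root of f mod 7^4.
r_3 = 1093 (mod 2401)

Hensel: r_{i+1} = r_i − f(r_i)·(f′(r_i))^{-1} mod 7^{i+2}, f′(x) = 2x + 1. Iterate:
  r_0 = 1 (mod 7)
  r_1 = 15 (mod 49)
  r_2 = 64 (mod 343)
  r_3 = 1093 (mod 2401)
Final: r = 1093 satisfies f(r) ≡ 0 mod 7^4.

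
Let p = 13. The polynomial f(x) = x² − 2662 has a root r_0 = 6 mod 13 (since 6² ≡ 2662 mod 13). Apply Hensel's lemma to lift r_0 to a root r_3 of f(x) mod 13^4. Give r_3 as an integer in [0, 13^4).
r_3 = 4478 (mod 28561)

Hensel's recurrence: r_{i+1} = r_i − f(r_i)·(f′(r_i))^{-1} mod 13^{i+2}, with f′(x) = 2x. Iterate:
  r_0 = 6 (mod 13)
  r_1 = 84 (mod 169)
  r_2 = 84 (mod 2197)
  r_3 = 4478 (mod 28561)
Final: r_3 = 4478, and one checks f(r_3) ≡ 0 mod 13^4.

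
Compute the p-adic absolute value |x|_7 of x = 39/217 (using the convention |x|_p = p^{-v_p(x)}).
|39/217|_7 = 7

Step 1 — compute v_7(x) by factoring powers of 7 out of the numerator and denominator: v_7(39/217) = -1. Step 2 — apply |x|_p = p^{-v_p(x)} = 7^{1} = 7.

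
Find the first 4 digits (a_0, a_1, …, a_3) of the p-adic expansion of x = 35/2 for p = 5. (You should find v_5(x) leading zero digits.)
(a_0, …, a_3) = (0, 1, 3, 2)

v_5(35/2) = 1, so a_0 = ... = a_0 = 0. Factor out: x = 5^1 · u with u = 7/2 a unit in ℤ_5. Expand u iteratively via a_{v+i} = u_i mod 5, u_{i+1} = (u_i − a_{v+i})/5:
  u_0 = 7/2;  a_1 = 1;  u_1 = (u_0 − 1)/5 = 1/2
  u_1 = 1/2;  a_2 = 3;  u_2 = (u_1 − 3)/5 = -1/2
  u_2 = -1/2;  a_3 = 2;  u_3 = (u_2 − 2)/5 = -1/2
Digits: (0, 1, 3, 2).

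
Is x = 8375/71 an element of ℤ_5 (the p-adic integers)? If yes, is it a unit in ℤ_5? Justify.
x ∈ ℤ_5 but not a unit; v_5(x) = 3 > 0

ℤ_5 = {x ∈ ℚ_5 : v_5(x) ≥ 0} and ℤ_5^× = {x ∈ ℤ_5 : v_5(x) = 0}. Here v_5(8375/71) = v_5(num) − v_5(den) = 3; compare against these criteria.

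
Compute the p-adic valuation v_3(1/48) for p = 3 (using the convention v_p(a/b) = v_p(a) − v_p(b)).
v_3(1/48) = -1

Factor powers of 3 from the numerator and denominator of the reduced fraction: 1 = 3^0 · 1 and 48 = 3^1 · 16. Apply v_p(a/b) = v_p(a) − v_p(b): v_3(1/48) = 0 − 1 = -1.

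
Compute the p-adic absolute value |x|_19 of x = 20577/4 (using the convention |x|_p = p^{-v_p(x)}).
|20577/4|_19 = 1/6859

Step 1 — compute v_19(x) by factoring powers of 19 out of the numerator and denominator: v_19(20577/4) = 3. Step 2 — apply |x|_p = p^{-v_p(x)} = 19^{-3} = 1/6859.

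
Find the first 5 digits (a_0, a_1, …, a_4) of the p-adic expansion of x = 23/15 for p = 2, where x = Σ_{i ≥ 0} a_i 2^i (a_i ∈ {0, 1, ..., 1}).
(a_0, …, a_4) = (1, 0, 0, 1, 1)

v_2(23/15) = 0 (numerator and denominator both coprime to 2), so x ∈ ℤ_2^×. Compute digits iteratively via a_i = x_i mod 2, x_{i+1} = (x_i − a_i)/2, with x_0 = x:
  x_0 = 23/15;  a_0 = 1;  x_1 = (x_0 − 1)/2 = 4/15
  x_1 = 4/15;  a_1 = 0;  x_2 = (x_1 − 0)/2 = 2/15
  x_2 = 2/15;  a_2 = 0;  x_3 = (x_2 − 0)/2 = 1/15
  x_3 = 1/15;  a_3 = 1;  x_4 = (x_3 − 1)/2 = -7/15
  x_4 = -7/15;  a_4 = 1;  x_5 = (x_4 − 1)/2 = -11/15
Digits: (1, 0, 0, 1, 1).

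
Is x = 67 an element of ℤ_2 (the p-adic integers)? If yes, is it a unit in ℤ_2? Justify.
x ∈ ℤ_2^× (unit); v_2(x) = 0

ℤ_2 = {x ∈ ℚ_2 : v_2(x) ≥ 0} and ℤ_2^× = {x ∈ ℤ_2 : v_2(x) = 0}. Here v_2(67) = v_2(num) − v_2(den) = 0; compare against these criteria.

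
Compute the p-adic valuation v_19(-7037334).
v_19(-7037334) = 4

v_19(n) is the largest exponent k such that 19^k divides n. Factor out: -7037334 = -19^4 · 54. (Sign doesn't affect v_p.) So v_19(-7037334) = 4.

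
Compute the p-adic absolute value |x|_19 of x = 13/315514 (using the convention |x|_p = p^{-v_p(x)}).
|13/315514|_19 = 6859

Step 1 — compute v_19(x) by factoring powers of 19 out of the numerator and denominator: v_19(13/315514) = -3. Step 2 — apply |x|_p = p^{-v_p(x)} = 19^{3} = 6859.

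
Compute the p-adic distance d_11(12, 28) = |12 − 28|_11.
d_11(12, 28) = 1

Step 1 — x − y = 12 − 28 = -16. Step 2 — v_11(-16) = 0 (factor: -16 = −(11^0 · 16); the sign does not affect v_p). Step 3 — |x − y|_11 = 11^{0} = 1.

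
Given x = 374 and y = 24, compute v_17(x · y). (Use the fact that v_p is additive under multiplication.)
v_17(8976) = 1

v_p(x) = 1 (factor: 374 = 17^1 · 22); v_p(y) = 0 (factor: 24 = 17^0 · 24). Additivity: v_p(xy) = v_p(x) + v_p(y) = 1 + 0 = 1. (Direct check: xy = 8976 = 17^1 · (528).)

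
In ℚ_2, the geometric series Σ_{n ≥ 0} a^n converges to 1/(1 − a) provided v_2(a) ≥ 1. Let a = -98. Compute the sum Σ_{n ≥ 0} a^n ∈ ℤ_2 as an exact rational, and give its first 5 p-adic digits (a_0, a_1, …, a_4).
Σ a^n = 1/(1 − a) = 1/99;  first 5 digits = (1, 1, 0, 1, 0)

v_2(a) = 1 ≥ 1, so the series converges in ℤ_2 to 1/(1 − a) = 1/(1 − (-98)) = 1/99. Expand this rational in ℤ_2: compute digits iteratively via d_i = x_i mod 2, x_{i+1} = (x_i − d_i)/2. The first 5 digits are (1, 1, 0, 1, 0).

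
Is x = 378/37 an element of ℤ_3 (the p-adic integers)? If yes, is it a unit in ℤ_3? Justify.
x ∈ ℤ_3 but not a unit; v_3(x) = 3 > 0

ℤ_3 = {x ∈ ℚ_3 : v_3(x) ≥ 0} and ℤ_3^× = {x ∈ ℤ_3 : v_3(x) = 0}. Here v_3(378/37) = v_3(num) − v_3(den) = 3; compare against these criteria.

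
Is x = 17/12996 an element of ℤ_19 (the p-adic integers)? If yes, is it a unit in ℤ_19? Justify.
x ∉ ℤ_19 (v_19(x) = -2 < 0)

ℤ_19 = {x ∈ ℚ_19 : v_19(x) ≥ 0} and ℤ_19^× = {x ∈ ℤ_19 : v_19(x) = 0}. Here v_19(17/12996) = v_19(num) − v_19(den) = -2; compare against these criteria.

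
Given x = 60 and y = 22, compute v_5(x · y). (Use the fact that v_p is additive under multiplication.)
v_5(1320) = 1

v_p(x) = 1 (factor: 60 = 5^1 · 12); v_p(y) = 0 (factor: 22 = 5^0 · 22). Additivity: v_p(xy) = v_p(x) + v_p(y) = 1 + 0 = 1. (Direct check: xy = 1320 = 5^1 · (264).)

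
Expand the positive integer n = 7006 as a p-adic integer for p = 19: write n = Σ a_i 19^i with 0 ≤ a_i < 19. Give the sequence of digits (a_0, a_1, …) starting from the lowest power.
(a_0, a_1, …) = (14, 7, 0, 1)

Repeated division by 19 gives the digits low-to-high: 7006 = 14 + 7·19^1 + 1·19^3. Digit sequence: (14, 7, 0, 1).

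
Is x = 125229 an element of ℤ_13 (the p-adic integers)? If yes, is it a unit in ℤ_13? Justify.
x ∈ ℤ_13 but not a unit; v_13(x) = 3 > 0

ℤ_13 = {x ∈ ℚ_13 : v_13(x) ≥ 0} and ℤ_13^× = {x ∈ ℤ_13 : v_13(x) = 0}. Here v_13(125229) = v_13(num) − v_13(den) = 3; compare against these criteria.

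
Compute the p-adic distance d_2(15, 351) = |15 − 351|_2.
d_2(15, 351) = 1/16

Step 1 — x − y = 15 − 351 = -336. Step 2 — v_2(-336) = 4 (factor: -336 = −(2^4 · 21); the sign does not affect v_p). Step 3 — |x − y|_2 = 2^{-4} = 1/16.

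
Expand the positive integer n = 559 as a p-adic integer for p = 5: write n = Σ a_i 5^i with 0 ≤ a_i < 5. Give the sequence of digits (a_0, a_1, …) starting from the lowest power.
(a_0, a_1, …) = (4, 1, 2, 4)

Repeated division by 5 gives the digits low-to-high: 559 = 4 + 1·5^1 + 2·5^2 + 4·5^3. Digit sequence: (4, 1, 2, 4).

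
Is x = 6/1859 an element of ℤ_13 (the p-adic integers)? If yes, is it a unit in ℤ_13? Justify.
x ∉ ℤ_13 (v_13(x) = -2 < 0)

ℤ_13 = {x ∈ ℚ_13 : v_13(x) ≥ 0} and ℤ_13^× = {x ∈ ℤ_13 : v_13(x) = 0}. Here v_13(6/1859) = v_13(num) − v_13(den) = -2; compare against these criteria.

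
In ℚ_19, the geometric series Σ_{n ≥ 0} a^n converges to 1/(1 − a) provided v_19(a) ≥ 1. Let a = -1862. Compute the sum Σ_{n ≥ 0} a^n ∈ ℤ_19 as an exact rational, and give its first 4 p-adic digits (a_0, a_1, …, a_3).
Σ a^n = 1/(1 − a) = 1/1863;  first 4 digits = (1, 16, 3, 3)

v_19(a) = 1 ≥ 1, so the series converges in ℤ_19 to 1/(1 − a) = 1/(1 − (-1862)) = 1/1863. Expand this rational in ℤ_19: compute digits iteratively via d_i = x_i mod 19, x_{i+1} = (x_i − d_i)/19. The first 4 digits are (1, 16, 3, 3).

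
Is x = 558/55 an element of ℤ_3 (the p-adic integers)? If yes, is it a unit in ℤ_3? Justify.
x ∈ ℤ_3 but not a unit; v_3(x) = 2 > 0

ℤ_3 = {x ∈ ℚ_3 : v_3(x) ≥ 0} and ℤ_3^× = {x ∈ ℤ_3 : v_3(x) = 0}. Here v_3(558/55) = v_3(num) − v_3(den) = 2; compare against these criteria.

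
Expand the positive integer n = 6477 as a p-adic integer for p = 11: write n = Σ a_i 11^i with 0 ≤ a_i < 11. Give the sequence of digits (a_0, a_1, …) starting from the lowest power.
(a_0, a_1, …) = (9, 5, 9, 4)

Repeated division by 11 gives the digits low-to-high: 6477 = 9 + 5·11^1 + 9·11^2 + 4·11^3. Digit sequence: (9, 5, 9, 4).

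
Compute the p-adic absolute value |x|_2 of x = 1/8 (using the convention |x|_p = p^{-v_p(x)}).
|1/8|_2 = 8

Step 1 — compute v_2(x) by factoring powers of 2 out of the numerator and denominator: v_2(1/8) = -3. Step 2 — apply |x|_p = p^{-v_p(x)} = 2^{3} = 8.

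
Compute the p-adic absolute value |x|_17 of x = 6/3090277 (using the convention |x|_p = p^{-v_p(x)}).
|6/3090277|_17 = 83521

Step 1 — compute v_17(x) by factoring powers of 17 out of the numerator and denominator: v_17(6/3090277) = -4. Step 2 — apply |x|_p = p^{-v_p(x)} = 17^{4} = 83521.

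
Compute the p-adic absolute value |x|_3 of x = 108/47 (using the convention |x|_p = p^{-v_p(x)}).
|108/47|_3 = 1/27

Step 1 — compute v_3(x) by factoring powers of 3 out of the numerator and denominator: v_3(108/47) = 3. Step 2 — apply |x|_p = p^{-v_p(x)} = 3^{-3} = 1/27.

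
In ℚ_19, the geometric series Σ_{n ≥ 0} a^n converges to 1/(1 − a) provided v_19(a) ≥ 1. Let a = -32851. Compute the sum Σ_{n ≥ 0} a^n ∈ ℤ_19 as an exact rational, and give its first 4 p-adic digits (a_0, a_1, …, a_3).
Σ a^n = 1/(1 − a) = 1/32852;  first 4 digits = (1, 0, 4, 14)

v_19(a) = 2 ≥ 1, so the series converges in ℤ_19 to 1/(1 − a) = 1/(1 − (-32851)) = 1/32852. Expand this rational in ℤ_19: compute digits iteratively via d_i = x_i mod 19, x_{i+1} = (x_i − d_i)/19. The first 4 digits are (1, 0, 4, 14).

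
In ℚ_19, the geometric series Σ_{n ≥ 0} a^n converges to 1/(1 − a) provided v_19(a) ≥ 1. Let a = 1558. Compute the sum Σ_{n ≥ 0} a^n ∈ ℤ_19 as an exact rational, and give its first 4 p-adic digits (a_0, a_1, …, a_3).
Σ a^n = 1/(1 − a) = -1/1557;  first 4 digits = (1, 6, 2, 0)

v_19(a) = 1 ≥ 1, so the series converges in ℤ_19 to 1/(1 − a) = 1/(1 − 1558) = -1/1557. Expand this rational in ℤ_19: compute digits iteratively via d_i = x_i mod 19, x_{i+1} = (x_i − d_i)/19. The first 4 digits are (1, 6, 2, 0).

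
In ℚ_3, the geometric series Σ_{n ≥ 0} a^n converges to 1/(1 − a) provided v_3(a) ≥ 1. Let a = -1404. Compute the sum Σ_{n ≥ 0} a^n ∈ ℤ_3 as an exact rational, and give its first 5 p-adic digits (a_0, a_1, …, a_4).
Σ a^n = 1/(1 − a) = 1/1405;  first 5 digits = (1, 0, 0, 2, 0)

v_3(a) = 3 ≥ 1, so the series converges in ℤ_3 to 1/(1 − a) = 1/(1 − (-1404)) = 1/1405. Expand this rational in ℤ_3: compute digits iteratively via d_i = x_i mod 3, x_{i+1} = (x_i − d_i)/3. The first 5 digits are (1, 0, 0, 2, 0).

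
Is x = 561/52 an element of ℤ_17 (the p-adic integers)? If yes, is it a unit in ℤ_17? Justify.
x ∈ ℤ_17 but not a unit; v_17(x) = 1 > 0

ℤ_17 = {x ∈ ℚ_17 : v_17(x) ≥ 0} and ℤ_17^× = {x ∈ ℤ_17 : v_17(x) = 0}. Here v_17(561/52) = v_17(num) − v_17(den) = 1; compare against these criteria.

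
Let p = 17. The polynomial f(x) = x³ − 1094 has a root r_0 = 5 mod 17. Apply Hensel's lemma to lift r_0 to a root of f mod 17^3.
r_2 = 2827 (mod 4913)

Hensel: r_{i+1} = r_i − f(r_i)/f′(r_i) mod 17^{i+2}, where f′(x) = 3x². Iterate:
  r_0 = 5 (mod 17)
  r_1 = 226 (mod 289)
  r_2 = 2827 (mod 4913)
Final: r = 2827 with f(r) ≡ 0 mod 17^3.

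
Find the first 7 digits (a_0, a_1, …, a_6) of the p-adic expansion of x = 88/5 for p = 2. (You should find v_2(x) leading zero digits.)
(a_0, …, a_6) = (0, 0, 0, 1, 1, 1, 1)

v_2(88/5) = 3, so a_0 = ... = a_2 = 0. Factor out: x = 2^3 · u with u = 11/5 a unit in ℤ_2. Expand u iteratively via a_{v+i} = u_i mod 2, u_{i+1} = (u_i − a_{v+i})/2:
  u_0 = 11/5;  a_3 = 1;  u_1 = (u_0 − 1)/2 = 3/5
  u_1 = 3/5;  a_4 = 1;  u_2 = (u_1 − 1)/2 = -1/5
  u_2 = -1/5;  a_5 = 1;  u_3 = (u_2 − 1)/2 = -3/5
  u_3 = -3/5;  a_6 = 1;  u_4 = (u_3 − 1)/2 = -4/5
Digits: (0, 0, 0, 1, 1, 1, 1).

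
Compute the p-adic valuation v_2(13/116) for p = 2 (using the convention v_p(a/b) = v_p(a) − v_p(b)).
v_2(13/116) = -2

Factor powers of 2 from the numerator and denominator of the reduced fraction: 13 = 2^0 · 13 and 116 = 2^2 · 29. Apply v_p(a/b) = v_p(a) − v_p(b): v_2(13/116) = 0 − 2 = -2.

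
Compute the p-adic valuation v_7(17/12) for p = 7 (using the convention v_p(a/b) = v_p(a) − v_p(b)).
v_7(17/12) = 0

Factor powers of 7 from the numerator and denominator of the reduced fraction: 17 = 7^0 · 17 and 12 = 7^0 · 12. Apply v_p(a/b) = v_p(a) − v_p(b): v_7(17/12) = 0 − 0 = 0.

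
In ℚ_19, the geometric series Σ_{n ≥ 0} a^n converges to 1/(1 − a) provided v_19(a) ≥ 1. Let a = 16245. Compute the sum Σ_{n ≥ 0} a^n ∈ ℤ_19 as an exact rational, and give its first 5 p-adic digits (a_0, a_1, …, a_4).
Σ a^n = 1/(1 − a) = -1/16244;  first 5 digits = (1, 0, 7, 2, 11)

v_19(a) = 2 ≥ 1, so the series converges in ℤ_19 to 1/(1 − a) = 1/(1 − 16245) = -1/16244. Expand this rational in ℤ_19: compute digits iteratively via d_i = x_i mod 19, x_{i+1} = (x_i − d_i)/19. The first 5 digits are (1, 0, 7, 2, 11).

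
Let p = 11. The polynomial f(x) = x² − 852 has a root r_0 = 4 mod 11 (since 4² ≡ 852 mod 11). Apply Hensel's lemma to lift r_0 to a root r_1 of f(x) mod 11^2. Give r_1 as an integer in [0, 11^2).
r_1 = 48 (mod 121)

Hensel's recurrence: r_{i+1} = r_i − f(r_i)·(f′(r_i))^{-1} mod 11^{i+2}, with f′(x) = 2x. Iterate:
  r_0 = 4 (mod 11)
  r_1 = 48 (mod 121)
Final: r_1 = 48, and one checks f(r_1) ≡ 0 mod 11^2.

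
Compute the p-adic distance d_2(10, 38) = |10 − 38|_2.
d_2(10, 38) = 1/4

Step 1 — x − y = 10 − 38 = -28. Step 2 — v_2(-28) = 2 (factor: -28 = −(2^2 · 7); the sign does not affect v_p). Step 3 — |x − y|_2 = 2^{-2} = 1/4.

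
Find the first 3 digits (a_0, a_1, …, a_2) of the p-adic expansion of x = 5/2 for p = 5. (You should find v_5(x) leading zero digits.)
(a_0, …, a_2) = (0, 3, 2)

v_5(5/2) = 1, so a_0 = ... = a_0 = 0. Factor out: x = 5^1 · u with u = 1/2 a unit in ℤ_5. Expand u iteratively via a_{v+i} = u_i mod 5, u_{i+1} = (u_i − a_{v+i})/5:
  u_0 = 1/2;  a_1 = 3;  u_1 = (u_0 − 3)/5 = -1/2
  u_1 = -1/2;  a_2 = 2;  u_2 = (u_1 − 2)/5 = -1/2
Digits: (0, 3, 2).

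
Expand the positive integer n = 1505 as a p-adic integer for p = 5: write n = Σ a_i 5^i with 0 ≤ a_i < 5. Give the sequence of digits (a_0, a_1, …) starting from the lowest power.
(a_0, a_1, …) = (0, 1, 0, 2, 2)

Repeated division by 5 gives the digits low-to-high: 1505 = 1·5^1 + 2·5^3 + 2·5^4. Digit sequence: (0, 1, 0, 2, 2).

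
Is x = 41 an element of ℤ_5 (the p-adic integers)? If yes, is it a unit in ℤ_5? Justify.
x ∈ ℤ_5^× (unit); v_5(x) = 0

ℤ_5 = {x ∈ ℚ_5 : v_5(x) ≥ 0} and ℤ_5^× = {x ∈ ℤ_5 : v_5(x) = 0}. Here v_5(41) = v_5(num) − v_5(den) = 0; compare against these criteria.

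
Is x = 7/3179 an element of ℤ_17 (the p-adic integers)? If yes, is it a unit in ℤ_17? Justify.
x ∉ ℤ_17 (v_17(x) = -2 < 0)

ℤ_17 = {x ∈ ℚ_17 : v_17(x) ≥ 0} and ℤ_17^× = {x ∈ ℤ_17 : v_17(x) = 0}. Here v_17(7/3179) = v_17(num) − v_17(den) = -2; compare against these criteria.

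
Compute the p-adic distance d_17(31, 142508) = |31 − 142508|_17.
d_17(31, 142508) = 1/4913

Step 1 — x − y = 31 − 142508 = -142477. Step 2 — v_17(-142477) = 3 (factor: -142477 = −(17^3 · 29); the sign does not affect v_p). Step 3 — |x − y|_17 = 17^{-3} = 1/4913.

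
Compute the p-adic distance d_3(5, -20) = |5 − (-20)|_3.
d_3(5, -20) = 1

Step 1 — x − y = 5 − (-20) = 25. Step 2 — v_3(25) = 0 (factor: 25 = (3^0 · 25); the sign does not affect v_p). Step 3 — |x − y|_3 = 3^{0} = 1.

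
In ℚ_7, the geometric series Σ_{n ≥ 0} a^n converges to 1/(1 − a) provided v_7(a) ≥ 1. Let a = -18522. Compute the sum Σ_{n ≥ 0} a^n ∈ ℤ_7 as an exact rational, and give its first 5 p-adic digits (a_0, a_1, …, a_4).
Σ a^n = 1/(1 − a) = 1/18523;  first 5 digits = (1, 0, 0, 2, 6)

v_7(a) = 3 ≥ 1, so the series converges in ℤ_7 to 1/(1 − a) = 1/(1 − (-18522)) = 1/18523. Expand this rational in ℤ_7: compute digits iteratively via d_i = x_i mod 7, x_{i+1} = (x_i − d_i)/7. The first 5 digits are (1, 0, 0, 2, 6).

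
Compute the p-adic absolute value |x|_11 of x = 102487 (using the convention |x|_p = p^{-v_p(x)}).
|102487|_11 = 1/14641

Step 1 — compute v_11(x) by factoring powers of 11 out of the numerator and denominator: v_11(102487) = 4. Step 2 — apply |x|_p = p^{-v_p(x)} = 11^{-4} = 1/14641.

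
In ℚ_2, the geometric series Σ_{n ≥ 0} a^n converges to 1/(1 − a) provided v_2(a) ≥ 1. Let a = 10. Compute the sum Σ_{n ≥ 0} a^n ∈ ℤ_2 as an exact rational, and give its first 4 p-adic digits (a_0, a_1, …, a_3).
Σ a^n = 1/(1 − a) = -1/9;  first 4 digits = (1, 1, 1, 0)

v_2(a) = 1 ≥ 1, so the series converges in ℤ_2 to 1/(1 − a) = 1/(1 − 10) = -1/9. Expand this rational in ℤ_2: compute digits iteratively via d_i = x_i mod 2, x_{i+1} = (x_i − d_i)/2. The first 4 digits are (1, 1, 1, 0).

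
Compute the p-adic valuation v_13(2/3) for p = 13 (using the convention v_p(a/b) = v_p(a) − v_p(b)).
v_13(2/3) = 0

Factor powers of 13 from the numerator and denominator of the reduced fraction: 2 = 13^0 · 2 and 3 = 13^0 · 3. Apply v_p(a/b) = v_p(a) − v_p(b): v_13(2/3) = 0 − 0 = 0.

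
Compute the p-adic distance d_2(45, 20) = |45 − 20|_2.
d_2(45, 20) = 1

Step 1 — x − y = 45 − 20 = 25. Step 2 — v_2(25) = 0 (factor: 25 = (2^0 · 25); the sign does not affect v_p). Step 3 — |x − y|_2 = 2^{0} = 1.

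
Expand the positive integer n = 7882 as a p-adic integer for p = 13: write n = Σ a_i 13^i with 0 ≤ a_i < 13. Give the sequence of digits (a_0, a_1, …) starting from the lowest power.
(a_0, a_1, …) = (4, 8, 7, 3)

Repeated division by 13 gives the digits low-to-high: 7882 = 4 + 8·13^1 + 7·13^2 + 3·13^3. Digit sequence: (4, 8, 7, 3).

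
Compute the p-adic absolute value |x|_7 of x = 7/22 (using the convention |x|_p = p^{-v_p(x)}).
|7/22|_7 = 1/7

Step 1 — compute v_7(x) by factoring powers of 7 out of the numerator and denominator: v_7(7/22) = 1. Step 2 — apply |x|_p = p^{-v_p(x)} = 7^{-1} = 1/7.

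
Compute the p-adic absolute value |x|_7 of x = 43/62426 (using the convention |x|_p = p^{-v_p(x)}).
|43/62426|_7 = 2401

Step 1 — compute v_7(x) by factoring powers of 7 out of the numerator and denominator: v_7(43/62426) = -4. Step 2 — apply |x|_p = p^{-v_p(x)} = 7^{4} = 2401.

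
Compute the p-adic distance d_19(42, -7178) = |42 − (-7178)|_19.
d_19(42, -7178) = 1/361

Step 1 — x − y = 42 − (-7178) = 7220. Step 2 — v_19(7220) = 2 (factor: 7220 = (19^2 · 20); the sign does not affect v_p). Step 3 — |x − y|_19 = 19^{-2} = 1/361.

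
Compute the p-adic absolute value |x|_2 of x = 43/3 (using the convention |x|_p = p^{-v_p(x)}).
|43/3|_2 = 1

Step 1 — compute v_2(x) by factoring powers of 2 out of the numerator and denominator: v_2(43/3) = 0. Step 2 — apply |x|_p = p^{-v_p(x)} = 2^{0} = 1.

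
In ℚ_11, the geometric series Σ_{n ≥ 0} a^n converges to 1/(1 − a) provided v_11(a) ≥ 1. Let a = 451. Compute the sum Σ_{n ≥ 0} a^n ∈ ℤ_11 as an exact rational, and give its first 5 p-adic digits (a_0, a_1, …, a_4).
Σ a^n = 1/(1 − a) = -1/450;  first 5 digits = (1, 8, 1, 5, 2)

v_11(a) = 1 ≥ 1, so the series converges in ℤ_11 to 1/(1 − a) = 1/(1 − 451) = -1/450. Expand this rational in ℤ_11: compute digits iteratively via d_i = x_i mod 11, x_{i+1} = (x_i − d_i)/11. The first 5 digits are (1, 8, 1, 5, 2).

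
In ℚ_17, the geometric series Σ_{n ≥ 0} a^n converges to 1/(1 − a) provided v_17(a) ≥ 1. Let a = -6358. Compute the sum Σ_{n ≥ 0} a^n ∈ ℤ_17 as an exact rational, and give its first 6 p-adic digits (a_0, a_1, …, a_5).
Σ a^n = 1/(1 − a) = 1/6359;  first 6 digits = (1, 0, 12, 15, 7, 11)

v_17(a) = 2 ≥ 1, so the series converges in ℤ_17 to 1/(1 − a) = 1/(1 − (-6358)) = 1/6359. Expand this rational in ℤ_17: compute digits iteratively via d_i = x_i mod 17, x_{i+1} = (x_i − d_i)/17. The first 6 digits are (1, 0, 12, 15, 7, 11).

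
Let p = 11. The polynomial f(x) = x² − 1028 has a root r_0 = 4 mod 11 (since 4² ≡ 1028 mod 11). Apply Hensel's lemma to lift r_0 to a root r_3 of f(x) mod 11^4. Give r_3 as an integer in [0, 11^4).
r_3 = 7572 (mod 14641)

Hensel's recurrence: r_{i+1} = r_i − f(r_i)·(f′(r_i))^{-1} mod 11^{i+2}, with f′(x) = 2x. Iterate:
  r_0 = 4 (mod 11)
  r_1 = 70 (mod 121)
  r_2 = 917 (mod 1331)
  r_3 = 7572 (mod 14641)
Final: r_3 = 7572, and one checks f(r_3) ≡ 0 mod 11^4.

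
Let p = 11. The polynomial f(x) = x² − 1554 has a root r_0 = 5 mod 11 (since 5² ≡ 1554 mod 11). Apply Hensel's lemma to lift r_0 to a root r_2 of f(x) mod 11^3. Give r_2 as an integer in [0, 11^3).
r_2 = 896 (mod 1331)

Hensel's recurrence: r_{i+1} = r_i − f(r_i)·(f′(r_i))^{-1} mod 11^{i+2}, with f′(x) = 2x. Iterate:
  r_0 = 5 (mod 11)
  r_1 = 49 (mod 121)
  r_2 = 896 (mod 1331)
Final: r_2 = 896, and one checks f(r_2) ≡ 0 mod 11^3.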